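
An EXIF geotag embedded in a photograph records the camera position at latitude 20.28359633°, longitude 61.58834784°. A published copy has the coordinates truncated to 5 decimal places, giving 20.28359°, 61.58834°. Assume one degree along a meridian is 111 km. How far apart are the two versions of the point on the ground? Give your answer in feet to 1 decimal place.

3.5 feet

Δlat = 20.28359633 − 20.28359 = +0.00000633°; Δlon = 61.58834784 − 61.58834 = +0.00000784°.
N–S: 0.00000633° × 111000 m/° = 0.70263 m.
East–west at this latitude: 0.00000784° × 111000 × cos 20.2836° ≈ 0.00000784 × 104117 = 0.816275 m.
Distance: √(0.70263² + 0.816275²) ≈ 1.07703 m.
Converting: 1.07703 m × 3.2808 ft/m ≈ 3.5336 ft.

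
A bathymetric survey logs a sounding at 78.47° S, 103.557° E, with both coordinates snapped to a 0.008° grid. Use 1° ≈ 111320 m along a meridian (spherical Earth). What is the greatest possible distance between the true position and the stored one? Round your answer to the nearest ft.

1490 ft

With a 0.008° grid the true value lies within half a step, ±0.008°/2 = ±0.004°, of the stored one.
North–south component: 0.004° × 111320 = 445.28 m.
E–W at 78.47°: 0.004° × 111320 × cos 78.47° = 0.004 × 111320 × 0.1999 ≈ 89.003 m.
The two errors are perpendicular, so the maximum displacement is √(445.28² + 89.003²) ≈ 454.088 m.
Converting: 454.088 m × 3.2808 ft/m ≈ 1489.8 ft.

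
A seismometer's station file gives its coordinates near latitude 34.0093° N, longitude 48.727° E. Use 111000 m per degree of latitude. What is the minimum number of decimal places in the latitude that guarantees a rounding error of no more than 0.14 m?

One degree of latitude covers 111000 m.
N decimal places → at most half a unit in the last place, 0.5 × 10⁻ᴺ° = 111000/2 × 10⁻ᴺ m.
Need 0.5 × 111000 × 10⁻ᴺ ≤ 0.14 → 10⁻ᴺ ≤ 2.523e-06, so N ≥ 5.60.
At 5 places the error can reach 0.555 m, but 6 places keeps it to 0.0555 m.

6 decimal places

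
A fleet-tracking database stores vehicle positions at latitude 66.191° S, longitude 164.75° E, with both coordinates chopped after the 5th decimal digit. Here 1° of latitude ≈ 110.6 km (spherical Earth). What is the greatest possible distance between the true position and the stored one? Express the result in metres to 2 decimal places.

1.19 metres

Truncating at 5 decimal places can drop up to a full unit in the last place, so each coordinate may be off by as much as 1e-05°.
N–S: 1e-05° × 110600 m/° = 1.106 m.
E–W at 66.191°: 1e-05° × 110600 × cos 66.191° = 1e-05 × 110600 × 0.4037 ≈ 0.44648 m.
The two errors are perpendicular, so the maximum displacement is √(1.106² + 0.44648²) ≈ 1.19272 m.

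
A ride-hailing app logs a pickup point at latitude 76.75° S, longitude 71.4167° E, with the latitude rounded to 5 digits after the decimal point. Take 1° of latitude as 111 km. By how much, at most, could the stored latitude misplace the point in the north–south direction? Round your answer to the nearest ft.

Rounding to 5 decimal places leaves the latitude within ±5e-06° of the true value.
Along the meridian that is 5e-06° × 111000 m/° = 0.555 m.
Converting: 0.555 m × 3.2808 ft/m ≈ 1.8209 ft.

2 ft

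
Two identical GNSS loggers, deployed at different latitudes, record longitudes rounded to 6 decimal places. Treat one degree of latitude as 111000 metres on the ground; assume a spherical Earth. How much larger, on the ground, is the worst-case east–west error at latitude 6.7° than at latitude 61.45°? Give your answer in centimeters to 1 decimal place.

Rounding to 6 decimal places leaves the longitude within ±5e-07° of the true value.
Error at 6.7° = 5e-07° × 111000 × cos 6.7° ≈ 0.0555 × 0.9932 = 0.055121 m.
At 61.45°: 5e-07° × 111000 × cos 61.45° = 5e-07 × 111000 × 0.4779 ≈ 0.026525 m.
Difference: 0.055121 − 0.026525 = 0.028596 m.
That is 0.0285961 m = 2.8596 cm.

2.9 centimeters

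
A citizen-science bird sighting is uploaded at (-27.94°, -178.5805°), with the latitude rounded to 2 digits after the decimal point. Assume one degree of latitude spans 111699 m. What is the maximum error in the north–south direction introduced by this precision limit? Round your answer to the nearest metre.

558 metres

Rounding to 2 decimal places leaves the latitude within ±0.005° of the true value.
North–south distance: 0.005° × 111699 m/° = 558.495 m.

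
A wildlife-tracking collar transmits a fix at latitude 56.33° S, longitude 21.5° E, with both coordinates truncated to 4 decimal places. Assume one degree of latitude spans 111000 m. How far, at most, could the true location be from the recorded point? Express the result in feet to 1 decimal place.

41.6 feet

Truncating at 4 decimal places can drop up to a full unit in the last place, so each coordinate may be off by as much as 0.0001°.
Latitude error → 0.0001 × 111000 = 11.1 m along the meridian.
Longitude error → 0.0001 × 111000 × cos 56.33° = 0.0001 × 111000 × 0.5544 ≈ 6.15394 m.
The two errors are perpendicular, so the maximum displacement is √(11.1² + 6.15394²) ≈ 12.6918 m.
In feet: 12.6918 m ÷ 0.3048 ≈ 41.64 ft.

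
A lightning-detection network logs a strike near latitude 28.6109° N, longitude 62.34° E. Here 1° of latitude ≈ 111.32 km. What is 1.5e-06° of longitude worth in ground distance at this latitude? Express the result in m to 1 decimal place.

0.1 m

1.5e-06° of longitude at 28.6109° is 1.5e-06 × 111320 × cos 28.6109° ≈ 1.5e-06 × 97726.9 = 0.14659 m.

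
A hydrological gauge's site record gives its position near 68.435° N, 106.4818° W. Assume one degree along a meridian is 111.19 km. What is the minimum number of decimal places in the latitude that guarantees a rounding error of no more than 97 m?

3

One degree of latitude covers 111190 m.
Rounding to N decimal places gives at most 0.5 × 10⁻ᴺ degrees of error, i.e. 0.5 × 10⁻ᴺ × 111190 m.
Setting 55595 × 10⁻ᴺ ≤ 97 gives 10ᴺ ≥ 573.1, i.e. N ≥ 2.76.
At 2 places the error can reach 556 m, but 3 places keeps it to 55.6 m.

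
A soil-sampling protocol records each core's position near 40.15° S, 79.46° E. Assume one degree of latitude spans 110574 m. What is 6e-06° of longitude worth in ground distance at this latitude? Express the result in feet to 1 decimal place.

1.7 feet

6e-06° of longitude at 40.15° is 6e-06 × 110574 × cos 40.15° ≈ 6e-06 × 84518.2 = 0.507109 m.
In feet: 0.507109 m ÷ 0.3048 ≈ 1.6637 ft.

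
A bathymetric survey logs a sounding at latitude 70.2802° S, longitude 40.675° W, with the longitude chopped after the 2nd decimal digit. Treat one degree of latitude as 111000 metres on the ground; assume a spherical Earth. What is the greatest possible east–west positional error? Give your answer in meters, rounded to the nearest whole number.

Truncating at 2 decimal places can drop up to a full unit in the last place, so the longitude may be off by as much as 0.01°.
At latitude 70.2802° a degree of longitude spans 111000 m × cos 70.2802° = 111000 × 0.3374 ≈ 37453.7 m.
So at most 0.01° × 37453.7 ≈ 374.537 m east–west.

375 meters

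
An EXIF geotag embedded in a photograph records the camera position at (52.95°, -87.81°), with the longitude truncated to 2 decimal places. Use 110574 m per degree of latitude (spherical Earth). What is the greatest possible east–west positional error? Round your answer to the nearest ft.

Truncating at 2 decimal places can drop up to a full unit in the last place, so the longitude may be off by as much as 0.01°.
Parallels shrink by cos φ, so at 52.95° a degree of longitude is 110574 × 0.6025 ≈ 66622.1 m.
So at most 0.01° × 66622.1 ≈ 666.221 m east–west.
In feet: 666.221 m ÷ 0.3048 ≈ 2185.8 ft.

2186 ft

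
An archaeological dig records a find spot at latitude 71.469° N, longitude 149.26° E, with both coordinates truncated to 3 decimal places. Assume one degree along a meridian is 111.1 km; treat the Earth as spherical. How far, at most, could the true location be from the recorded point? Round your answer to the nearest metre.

117 metres

Truncating at 3 decimal places can drop up to a full unit in the last place, so each coordinate may be off by as much as 0.001°.
Latitude error → 0.001 × 111100 = 111.1 m along the meridian.
E–W at 71.469°: 0.001° × 111100 × cos 71.469° = 0.001 × 111100 × 0.3178 ≈ 35.3095 m.
Combining orthogonally: (111.1² + 35.3095²)^½ ≈ 116.576 m.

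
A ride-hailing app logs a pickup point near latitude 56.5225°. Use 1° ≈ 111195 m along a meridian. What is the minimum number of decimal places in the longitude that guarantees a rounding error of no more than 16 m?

At 56.5225° one degree of longitude covers 111195 × cos 56.5225° ≈ 111195 × 0.5516 ≈ 61336.2 m.
Rounding to N decimal places gives at most 0.5 × 10⁻ᴺ degrees of error, i.e. 0.5 × 10⁻ᴺ × 61336.2 m.
Need 0.5 × 61336.2 × 10⁻ᴺ ≤ 16 → 10⁻ᴺ ≤ 5.217e-04, so N ≥ 3.28.
N = 3 would give 30.7 m (too coarse); N = 4 gives 3.07 m ≤ 16 m.

4 decimal places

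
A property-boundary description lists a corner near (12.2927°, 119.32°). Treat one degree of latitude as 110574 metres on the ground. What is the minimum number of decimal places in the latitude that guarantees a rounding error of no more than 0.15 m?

6 decimal places

One degree of latitude covers 110574 m.
N decimal places → at most half a unit in the last place, 0.5 × 10⁻ᴺ° = 110574/2 × 10⁻ᴺ m.
Setting 55287 × 10⁻ᴺ ≤ 0.15 gives 10ᴺ ≥ 3.686e+05, i.e. N ≥ 5.57.
So 6 decimal places suffice (0.0553 m); 5 would allow up to 0.553 m.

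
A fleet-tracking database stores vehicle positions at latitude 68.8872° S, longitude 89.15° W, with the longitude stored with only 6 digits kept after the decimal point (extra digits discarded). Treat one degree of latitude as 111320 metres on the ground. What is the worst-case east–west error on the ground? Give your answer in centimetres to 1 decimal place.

4.0 centimetres

Truncating at 6 decimal places can drop up to a full unit in the last place, so the longitude may be off by as much as 1e-06°.
One degree of longitude at 68.8872° is 111320 × cos 68.8872° ≈ 111320 × 0.3602 = 40098 m.
East–west error: 1e-06° × 40098 m/° ≈ 0.040098 m.
That is 0.040098 m = 4.0098 cm.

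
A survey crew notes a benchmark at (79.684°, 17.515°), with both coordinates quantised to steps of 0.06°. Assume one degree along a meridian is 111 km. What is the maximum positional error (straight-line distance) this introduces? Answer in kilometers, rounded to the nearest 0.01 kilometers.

With a 0.06° grid the true value lies within half a step, ±0.06°/2 = ±0.03°, of the stored one.
N–S: 0.03° × 111000 m/° = 3330 m.
Longitude error → 0.03 × 111000 × cos 79.684° = 0.03 × 111000 × 0.1791 ≈ 596.326 m.
The two errors are perpendicular, so the maximum displacement is √(3330² + 596.326²) ≈ 3382.97 m.
That is 3382.97 m = 3.383 km.

3.38 kilometers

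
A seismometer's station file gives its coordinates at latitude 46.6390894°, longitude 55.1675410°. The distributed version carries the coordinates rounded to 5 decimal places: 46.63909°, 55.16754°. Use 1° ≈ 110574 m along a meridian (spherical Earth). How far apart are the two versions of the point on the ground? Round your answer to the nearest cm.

10 cm

Δlat = 46.6390894 − 46.63909 = -0.0000006°; Δlon = 55.1675410 − 55.16754 = +0.0000010°.
N–S: -0.0000006° × 110574 m/° = -0.0663444 m.
E–W at 46.6391°: 0.0000010° × 110574 × cos 46.6391° = 0.0000010 × 110574 × 0.6866 ≈ 0.0759192 m.
Hypotenuse of the two orthogonal shifts: √(0.0663444² + 0.0759192²) = 0.100823 m.
That is 0.100823 m = 10.082 cm.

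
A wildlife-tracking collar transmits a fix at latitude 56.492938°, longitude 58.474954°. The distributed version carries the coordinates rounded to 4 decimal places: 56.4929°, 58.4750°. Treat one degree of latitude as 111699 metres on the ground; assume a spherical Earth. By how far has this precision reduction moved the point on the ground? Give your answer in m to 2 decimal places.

The latitude changed by +0.000038° and the longitude by -0.000046°.
North–south shift: 0.000038 × 111699 = 4.24456 m.
E–W at 56.4929°: -0.000046° × 111699 × cos 56.4929° = -0.000046 × 111699 × 0.5520 ≈ -2.83647 m.
Combined displacement = (4.24456² + 2.83647²)^½ ≈ 5.10508 m.

5.11 m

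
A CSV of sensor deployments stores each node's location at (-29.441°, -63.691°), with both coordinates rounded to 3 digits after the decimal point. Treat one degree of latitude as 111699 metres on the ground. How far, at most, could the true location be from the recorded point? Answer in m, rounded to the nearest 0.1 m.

Rounding to 3 decimal places leaves each coordinate within ±0.0005° of the true value.
North–south component: 0.0005° × 111699 = 55.8495 m.
Longitude error → 0.0005 × 111699 × cos 29.441° = 0.0005 × 111699 × 0.8709 ≈ 48.6372 m.
The two errors are perpendicular, so the maximum displacement is √(55.8495² + 48.6372²) ≈ 74.0591 m.

74.1 m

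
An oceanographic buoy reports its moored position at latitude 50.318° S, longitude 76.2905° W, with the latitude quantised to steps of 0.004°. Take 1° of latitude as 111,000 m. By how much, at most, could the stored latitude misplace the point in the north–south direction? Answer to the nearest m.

With a 0.004° grid the true value lies within half a step, ±0.004°/2 = ±0.002°, of the stored one.
So the N–S error is at most 0.002 × 111000 = 222 m.

222 m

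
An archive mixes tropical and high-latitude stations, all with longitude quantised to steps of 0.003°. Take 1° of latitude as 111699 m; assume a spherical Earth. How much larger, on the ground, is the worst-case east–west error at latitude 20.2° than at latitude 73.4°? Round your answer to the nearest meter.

109 meters

With a 0.003° grid the true value lies within half a step, ±0.003°/2 = ±0.0015°, of the stored one.
Error at 20.2° = 0.0015° × 111699 × cos 20.2° ≈ 167.55 × 0.9385 = 157.24 m.
At 73.4°: 0.0015° × 111699 × cos 73.4° = 0.0015 × 111699 × 0.2857 ≈ 47.867 m.
So the lower-latitude error exceeds the higher by 157.24 − 47.867 = 109.38 m.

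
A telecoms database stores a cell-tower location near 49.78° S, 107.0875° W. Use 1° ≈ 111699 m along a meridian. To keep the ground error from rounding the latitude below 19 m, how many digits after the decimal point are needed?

One degree of latitude covers 111699 m.
N decimal places → at most half a unit in the last place, 0.5 × 10⁻ᴺ° = 111699/2 × 10⁻ᴺ m.
Setting 55849.5 × 10⁻ᴺ ≤ 19 gives 10ᴺ ≥ 2939, i.e. N ≥ 3.47.
At 3 places the error can reach 55.8 m, but 4 places keeps it to 5.58 m.

4 decimal places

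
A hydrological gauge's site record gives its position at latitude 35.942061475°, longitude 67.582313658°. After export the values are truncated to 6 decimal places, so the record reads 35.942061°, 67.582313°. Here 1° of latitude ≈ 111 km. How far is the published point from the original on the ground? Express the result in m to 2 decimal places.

Δlat = 35.942061475 − 35.942061 = +0.000000475°; Δlon = 67.582313658 − 67.582313 = +0.000000658°.
North–south shift: 0.000000475 × 111000 = 0.052725 m.
E–W at 35.9421°: 0.000000658° × 111000 × cos 35.9421° = 0.000000658 × 111000 × 0.8096 ≈ 0.0591324 m.
Distance: √(0.052725² + 0.0591324²) ≈ 0.0792248 m.

0.08 m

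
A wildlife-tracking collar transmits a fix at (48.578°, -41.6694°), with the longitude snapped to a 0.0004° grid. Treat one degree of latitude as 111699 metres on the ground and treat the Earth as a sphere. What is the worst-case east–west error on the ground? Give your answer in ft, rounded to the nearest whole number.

With a 0.0004° grid the true value lies within half a step, ±0.0004°/2 = ±0.0002°, of the stored one.
Parallels shrink by cos φ, so at 48.578° a degree of longitude is 111699 × 0.6616 ≈ 73900 m.
East–west error: 0.0002° × 73900 m/° ≈ 14.78 m.
Converting: 14.78 m × 3.2808 ft/m ≈ 48.491 ft.

48 ft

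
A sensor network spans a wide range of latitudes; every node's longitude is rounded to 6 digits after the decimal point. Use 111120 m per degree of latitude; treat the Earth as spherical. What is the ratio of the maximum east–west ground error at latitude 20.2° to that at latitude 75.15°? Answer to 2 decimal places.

3.66

Rounding to 6 decimal places leaves the longitude within ±5e-07° of the true value.
Error at 20.2° = 5e-07° × 111120 × cos 20.2° ≈ 0.05556 × 0.9385 = 0.052143 m.
At 75.15°: 5e-07° × 111120 × cos 75.15° = 5e-07 × 111120 × 0.2563 ≈ 0.014239 m.
Ratio: 0.052143 / 0.014239 = cos 20.2° / cos 75.15° ≈ 3.6618.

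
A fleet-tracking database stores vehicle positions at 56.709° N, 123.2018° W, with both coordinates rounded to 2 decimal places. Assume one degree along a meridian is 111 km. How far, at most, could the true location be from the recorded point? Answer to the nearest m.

Rounding to 2 decimal places leaves each coordinate within ±0.005° of the true value.
Latitude error → 0.005 × 111000 = 555 m along the meridian.
Longitude error → 0.005 × 111000 × cos 56.709° = 0.005 × 111000 × 0.5489 ≈ 304.635 m.
Worst case both components are at the extreme and orthogonal: √(555² + 304.635²) ≈ 633.109 m.

633 m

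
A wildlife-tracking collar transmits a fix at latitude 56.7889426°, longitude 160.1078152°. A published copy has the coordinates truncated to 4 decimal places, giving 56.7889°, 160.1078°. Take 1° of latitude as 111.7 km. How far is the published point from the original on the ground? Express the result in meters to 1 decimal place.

The latitude changed by +0.0000426° and the longitude by +0.0000152°.
North–south shift: 0.0000426 × 111700 = 4.75842 m.
East–west at this latitude: 0.0000152° × 111700 × cos 56.7889° ≈ 0.0000152 × 61180.9 = 0.92995 m.
Distance: √(4.75842² + 0.92995²) ≈ 4.84844 m.

4.8 meters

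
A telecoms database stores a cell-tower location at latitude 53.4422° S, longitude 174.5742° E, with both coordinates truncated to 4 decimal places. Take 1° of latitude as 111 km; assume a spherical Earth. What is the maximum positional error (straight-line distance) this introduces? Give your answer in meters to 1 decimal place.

Truncating at 4 decimal places can drop up to a full unit in the last place, so each coordinate may be off by as much as 0.0001°.
North–south component: 0.0001° × 111000 = 11.1 m.
East–west component at 53.4422°: 0.0001° × 111000 × cos 53.4422° ≈ 0.0001 × 66115.3 ≈ 6.61153 m.
The two errors are perpendicular, so the maximum displacement is √(11.1² + 6.61153²) ≈ 12.9198 m.

12.9 meters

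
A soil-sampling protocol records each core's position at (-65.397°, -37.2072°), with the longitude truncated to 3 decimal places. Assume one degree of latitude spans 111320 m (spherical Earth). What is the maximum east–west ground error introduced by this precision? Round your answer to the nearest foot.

152 feet

Truncating at 3 decimal places can drop up to a full unit in the last place, so the longitude may be off by as much as 0.001°.
One degree of longitude at 65.397° is 111320 × cos 65.397° ≈ 111320 × 0.4163 = 46345.7 m.
Maximum E–W displacement: 0.001 × 46345.7 = 46.3457 m.
Converting: 46.3457 m × 3.2808 ft/m ≈ 152.05 ft.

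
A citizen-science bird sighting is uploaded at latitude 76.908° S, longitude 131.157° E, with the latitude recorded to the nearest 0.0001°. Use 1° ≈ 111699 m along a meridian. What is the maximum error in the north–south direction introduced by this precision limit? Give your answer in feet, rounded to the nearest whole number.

18 feet

Rounding to 4 decimal places leaves the latitude within ±5e-05° of the true value.
North–south distance: 5e-05° × 111699 m/° = 5.58495 m.
In feet: 5.58495 m ÷ 0.3048 ≈ 18.323 ft.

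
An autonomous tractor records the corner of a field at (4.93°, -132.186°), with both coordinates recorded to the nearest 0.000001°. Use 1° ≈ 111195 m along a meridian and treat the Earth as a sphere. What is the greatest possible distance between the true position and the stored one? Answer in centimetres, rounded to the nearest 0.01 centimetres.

Rounding to 6 decimal places leaves each coordinate within ±5e-07° of the true value.
North–south component: 5e-07° × 111195 = 0.0555975 m.
East–west component at 4.93°: 5e-07° × 111195 × cos 4.93° ≈ 5e-07 × 110784 ≈ 0.0553918 m.
Combining orthogonally: (0.0555975² + 0.0553918²)^½ ≈ 0.0784814 m.
That is 0.0784814 m = 7.8481 cm.

7.85 centimetres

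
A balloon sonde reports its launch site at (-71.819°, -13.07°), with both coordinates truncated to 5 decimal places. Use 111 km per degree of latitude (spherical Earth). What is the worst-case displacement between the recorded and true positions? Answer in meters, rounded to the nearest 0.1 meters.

1.2 meters

Truncating at 5 decimal places can drop up to a full unit in the last place, so each coordinate may be off by as much as 1e-05°.
N–S: 1e-05° × 111000 m/° = 1.11 m.
E–W at 71.819°: 1e-05° × 111000 × cos 71.819° = 1e-05 × 111000 × 0.3120 ≈ 0.346342 m.
Combining orthogonally: (1.11² + 0.346342²)^½ ≈ 1.16278 m.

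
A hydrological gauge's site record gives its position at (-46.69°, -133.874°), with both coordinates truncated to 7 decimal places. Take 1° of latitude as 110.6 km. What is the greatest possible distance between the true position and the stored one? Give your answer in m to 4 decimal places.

Truncating at 7 decimal places can drop up to a full unit in the last place, so each coordinate may be off by as much as 1e-07°.
North–south component: 1e-07° × 110600 = 0.01106 m.
Longitude error → 1e-07 × 110600 × cos 46.69° = 1e-07 × 110600 × 0.6859 ≈ 0.00758656 m.
Combining orthogonally: (0.01106² + 0.00758656²)^½ ≈ 0.0134119 m.

0.0134 m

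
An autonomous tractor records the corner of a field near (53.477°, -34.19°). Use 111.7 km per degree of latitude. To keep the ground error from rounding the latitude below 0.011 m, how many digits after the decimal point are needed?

One degree of latitude covers 111700 m.
Rounding to N decimal places gives at most 0.5 × 10⁻ᴺ degrees of error, i.e. 0.5 × 10⁻ᴺ × 111700 m.
Need 0.5 × 111700 × 10⁻ᴺ ≤ 0.011 → 10⁻ᴺ ≤ 1.970e-07, so N ≥ 6.71.
So 7 decimal places suffice (0.00558 m); 6 would allow up to 0.0558 m.

7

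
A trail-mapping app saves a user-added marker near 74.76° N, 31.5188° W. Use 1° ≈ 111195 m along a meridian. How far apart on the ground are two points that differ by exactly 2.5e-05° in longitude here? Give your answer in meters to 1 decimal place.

One degree of longitude here spans 111195 × cos 74.76° = 111195 × 0.2629 ≈ 29229 m; 2.5e-05° of that is 0.730726 m.

0.7 meters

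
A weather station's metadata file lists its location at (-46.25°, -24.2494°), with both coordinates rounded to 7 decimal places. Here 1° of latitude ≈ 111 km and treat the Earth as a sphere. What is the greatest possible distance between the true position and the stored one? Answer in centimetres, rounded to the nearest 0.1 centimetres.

0.7 centimetres

Rounding to 7 decimal places leaves each coordinate within ±5e-08° of the true value.
N–S: 5e-08° × 111000 m/° = 0.00555 m.
E–W at 46.25°: 5e-08° × 111000 × cos 46.25° = 5e-08 × 111000 × 0.6915 ≈ 0.0038379 m.
Combining orthogonally: (0.00555² + 0.0038379²)^½ ≈ 0.00674774 m.
That is 0.00674774 m = 0.67477 cm.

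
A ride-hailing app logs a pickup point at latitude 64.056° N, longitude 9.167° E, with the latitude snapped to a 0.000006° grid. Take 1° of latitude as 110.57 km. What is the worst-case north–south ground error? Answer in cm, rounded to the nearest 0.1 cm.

33.2 cm

With a 0.000006° grid the true value lies within half a step, ±0.000006°/2 = ±3e-06°, of the stored one.
Along the meridian that is 3e-06° × 110570 m/° = 0.33171 m.
That is 0.33171 m = 33.171 cm.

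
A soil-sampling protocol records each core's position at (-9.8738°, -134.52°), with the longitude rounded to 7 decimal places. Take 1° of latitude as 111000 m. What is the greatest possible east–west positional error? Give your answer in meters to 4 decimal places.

0.0055 meters

Rounding to 7 decimal places leaves the longitude within ±5e-08° of the true value.
One degree of longitude at 9.8738° is 111000 × cos 9.8738° ≈ 111000 × 0.9852 = 109356 m.
Maximum E–W displacement: 5e-08 × 109356 = 0.00546779 m.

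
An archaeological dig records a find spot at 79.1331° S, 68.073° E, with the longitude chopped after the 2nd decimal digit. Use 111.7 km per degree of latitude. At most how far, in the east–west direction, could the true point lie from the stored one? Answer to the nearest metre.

Truncating at 2 decimal places can drop up to a full unit in the last place, so the longitude may be off by as much as 0.01°.
One degree of longitude at 79.1331° is 111700 × cos 79.1331° ≈ 111700 × 0.1885 = 21058.6 m.
Maximum E–W displacement: 0.01 × 21058.6 = 210.586 m.

211 metres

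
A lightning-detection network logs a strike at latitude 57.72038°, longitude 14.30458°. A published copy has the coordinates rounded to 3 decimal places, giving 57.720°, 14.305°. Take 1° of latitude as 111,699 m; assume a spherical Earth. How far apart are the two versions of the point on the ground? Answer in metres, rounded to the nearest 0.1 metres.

49.3 metres

Δlat = 57.72038 − 57.720 = +0.00038°; Δlon = 14.30458 − 14.305 = -0.00042°.
N–S: 0.00038° × 111699 m/° = 42.4456 m.
East–west at this latitude: -0.00042° × 111699 × cos 57.72° ≈ -0.00042 × 59653.7 = -25.0545 m.
Hypotenuse of the two orthogonal shifts: √(42.4456² + 25.0545²) = 49.2885 m.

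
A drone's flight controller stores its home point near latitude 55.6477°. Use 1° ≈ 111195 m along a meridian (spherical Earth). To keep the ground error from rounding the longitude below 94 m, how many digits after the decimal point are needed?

At 55.6477° one degree of longitude covers 111195 × cos 55.6477° ≈ 111195 × 0.5643 ≈ 62745.1 m.
N decimal places → at most half a unit in the last place, 0.5 × 10⁻ᴺ° = 62745.1/2 × 10⁻ᴺ m.
Setting 31372.6 × 10⁻ᴺ ≤ 94 gives 10ᴺ ≥ 333.8, i.e. N ≥ 2.52.
At 2 places the error can reach 314 m, but 3 places keeps it to 31.4 m.

3 decimal places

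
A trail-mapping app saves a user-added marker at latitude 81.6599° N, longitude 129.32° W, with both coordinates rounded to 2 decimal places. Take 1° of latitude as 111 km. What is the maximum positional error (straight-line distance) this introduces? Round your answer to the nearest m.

Rounding to 2 decimal places leaves each coordinate within ±0.005° of the true value.
Latitude error → 0.005 × 111000 = 555 m along the meridian.
Longitude error → 0.005 × 111000 × cos 81.6599° = 0.005 × 111000 × 0.1450 ≈ 80.502 m.
Combining orthogonally: (555² + 80.502²)^½ ≈ 560.808 m.

561 m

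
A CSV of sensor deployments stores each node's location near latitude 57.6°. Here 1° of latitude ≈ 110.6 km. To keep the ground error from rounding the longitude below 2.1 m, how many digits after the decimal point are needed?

5 decimal places

At 57.6° one degree of longitude covers 110600 × cos 57.6° ≈ 110600 × 0.5358 ≈ 59262.4 m.
N decimal places → at most half a unit in the last place, 0.5 × 10⁻ᴺ° = 59262.4/2 × 10⁻ᴺ m.
Need 0.5 × 59262.4 × 10⁻ᴺ ≤ 2.1 → 10⁻ᴺ ≤ 7.087e-05, so N ≥ 4.15.
So 5 decimal places suffice (0.296 m); 4 would allow up to 2.96 m.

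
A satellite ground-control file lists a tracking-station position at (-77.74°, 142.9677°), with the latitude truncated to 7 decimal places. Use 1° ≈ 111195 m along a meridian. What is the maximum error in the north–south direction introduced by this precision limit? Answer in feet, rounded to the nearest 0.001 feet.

Truncating at 7 decimal places can drop up to a full unit in the last place, so the latitude may be off by as much as 1e-07°.
North–south distance: 1e-07° × 111195 m/° = 0.0111195 m.
Converting: 0.0111195 m × 3.2808 ft/m ≈ 0.036481 ft.

0.036 feet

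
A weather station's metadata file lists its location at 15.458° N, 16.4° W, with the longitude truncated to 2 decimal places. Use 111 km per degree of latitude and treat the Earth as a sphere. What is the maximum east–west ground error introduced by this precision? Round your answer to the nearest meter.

1070 meters

Truncating at 2 decimal places can drop up to a full unit in the last place, so the longitude may be off by as much as 0.01°.
Parallels shrink by cos φ, so at 15.458° a degree of longitude is 111000 × 0.9638 ≈ 106985 m.
East–west error: 0.01° × 106985 m/° ≈ 1069.85 m.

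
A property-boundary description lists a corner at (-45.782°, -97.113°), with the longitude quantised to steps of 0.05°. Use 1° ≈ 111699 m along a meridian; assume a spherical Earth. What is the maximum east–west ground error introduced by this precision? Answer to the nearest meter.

With a 0.05° grid the true value lies within half a step, ±0.05°/2 = ±0.025°, of the stored one.
At latitude 45.782° a degree of longitude spans 111699 m × cos 45.782° = 111699 × 0.6974 ≈ 77897.8 m.
East–west error: 0.025° × 77897.8 m/° ≈ 1947.44 m.

1947 meters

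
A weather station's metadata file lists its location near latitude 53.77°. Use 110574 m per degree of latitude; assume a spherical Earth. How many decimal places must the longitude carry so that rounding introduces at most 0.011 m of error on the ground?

7 decimal places

At 53.77° one degree of longitude covers 110574 × cos 53.77° ≈ 110574 × 0.5910 ≈ 65352.3 m.
N decimal places → at most half a unit in the last place, 0.5 × 10⁻ᴺ° = 65352.3/2 × 10⁻ᴺ m.
Need 0.5 × 65352.3 × 10⁻ᴺ ≤ 0.011 → 10⁻ᴺ ≤ 3.366e-07, so N ≥ 6.47.
N = 6 would give 0.0327 m (too coarse); N = 7 gives 0.00327 m ≤ 0.011 m.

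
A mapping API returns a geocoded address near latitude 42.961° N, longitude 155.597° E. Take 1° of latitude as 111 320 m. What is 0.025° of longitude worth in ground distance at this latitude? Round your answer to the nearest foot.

6682 feet

At 42.961° a degree of longitude is 111320 × cos 42.961° ≈ 81466 m, so 0.025° corresponds to 2036.65 m.
Converting: 2036.65 m × 3.2808 ft/m ≈ 6681.9 ft.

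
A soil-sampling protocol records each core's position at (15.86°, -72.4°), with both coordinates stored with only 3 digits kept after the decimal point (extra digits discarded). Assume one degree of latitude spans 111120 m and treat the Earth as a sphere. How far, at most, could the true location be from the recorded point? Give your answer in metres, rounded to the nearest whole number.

154 metres

Truncating at 3 decimal places can drop up to a full unit in the last place, so each coordinate may be off by as much as 0.001°.
North–south component: 0.001° × 111120 = 111.12 m.
East–west component at 15.86°: 0.001° × 111120 × cos 15.86° ≈ 0.001 × 106890 ≈ 106.89 m.
The two errors are perpendicular, so the maximum displacement is √(111.12² + 106.89²) ≈ 154.185 m.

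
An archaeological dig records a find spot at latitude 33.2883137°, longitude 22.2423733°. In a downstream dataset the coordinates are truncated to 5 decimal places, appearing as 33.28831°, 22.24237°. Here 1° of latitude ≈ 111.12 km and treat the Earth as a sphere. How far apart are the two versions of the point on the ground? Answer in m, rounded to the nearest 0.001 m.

The latitude changed by +0.0000037° and the longitude by +0.0000033°.
North–south shift: 0.0000037 × 111120 = 0.411144 m.
East–west at this latitude: 0.0000033° × 111120 × cos 33.2883° ≈ 0.0000033 × 92887.4 = 0.306528 m.
Combined displacement = (0.411144² + 0.306528²)^½ ≈ 0.512834 m.

0.513 m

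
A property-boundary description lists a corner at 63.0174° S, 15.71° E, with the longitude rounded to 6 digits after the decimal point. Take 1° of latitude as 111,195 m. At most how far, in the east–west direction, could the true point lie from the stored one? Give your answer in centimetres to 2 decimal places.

Rounding to 6 decimal places leaves the longitude within ±5e-07° of the true value.
One degree of longitude at 63.0174° is 111195 × cos 63.0174° ≈ 111195 × 0.4537 = 50451.4 m.
Maximum E–W displacement: 5e-07 × 50451.4 = 0.0252257 m.
That is 0.0252257 m = 2.5226 cm.

2.52 centimetres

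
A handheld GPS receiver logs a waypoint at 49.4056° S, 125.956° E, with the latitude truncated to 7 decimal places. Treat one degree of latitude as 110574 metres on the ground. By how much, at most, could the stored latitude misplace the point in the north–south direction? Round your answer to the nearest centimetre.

1 centimetres

Truncating at 7 decimal places can drop up to a full unit in the last place, so the latitude may be off by as much as 1e-07°.
So the N–S error is at most 1e-07 × 110574 = 0.0110574 m.
That is 0.0110574 m = 1.1057 cm.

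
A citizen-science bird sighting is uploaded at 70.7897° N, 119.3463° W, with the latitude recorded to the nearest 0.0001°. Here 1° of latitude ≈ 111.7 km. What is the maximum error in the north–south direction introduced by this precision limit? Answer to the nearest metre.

Rounding to 4 decimal places leaves the latitude within ±5e-05° of the true value.
Along the meridian that is 5e-05° × 111700 m/° = 5.585 m.

6 metres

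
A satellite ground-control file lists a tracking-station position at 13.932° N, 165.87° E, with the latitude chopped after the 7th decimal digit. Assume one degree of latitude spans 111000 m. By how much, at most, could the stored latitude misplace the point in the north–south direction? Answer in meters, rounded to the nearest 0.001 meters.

0.011 meters

Truncating at 7 decimal places can drop up to a full unit in the last place, so the latitude may be off by as much as 1e-07°.
Along the meridian that is 1e-07° × 111000 m/° = 0.0111 m.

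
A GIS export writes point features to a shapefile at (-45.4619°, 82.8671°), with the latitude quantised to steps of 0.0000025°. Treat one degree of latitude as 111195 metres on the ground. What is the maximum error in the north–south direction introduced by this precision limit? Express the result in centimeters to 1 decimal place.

With a 0.0000025° grid the true value lies within half a step, ±0.0000025°/2 = ±1.25e-06°, of the stored one.
Along the meridian that is 1.25e-06° × 111195 m/° = 0.138994 m.
That is 0.138994 m = 13.899 cm.

13.9 centimeters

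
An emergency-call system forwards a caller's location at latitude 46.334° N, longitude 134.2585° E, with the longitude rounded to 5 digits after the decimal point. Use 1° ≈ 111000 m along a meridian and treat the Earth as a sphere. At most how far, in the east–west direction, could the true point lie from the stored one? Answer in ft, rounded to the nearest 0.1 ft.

Rounding to 5 decimal places leaves the longitude within ±5e-06° of the true value.
Parallels shrink by cos φ, so at 46.334° a degree of longitude is 111000 × 0.6905 ≈ 76640.3 m.
So at most 5e-06° × 76640.3 ≈ 0.383202 m east–west.
Converting: 0.383202 m × 3.2808 ft/m ≈ 1.2572 ft.

1.3 ft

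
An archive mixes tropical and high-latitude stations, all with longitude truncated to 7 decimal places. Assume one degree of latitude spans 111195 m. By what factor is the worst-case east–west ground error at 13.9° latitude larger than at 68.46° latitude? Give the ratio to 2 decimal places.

2.64

Truncating at 7 decimal places can drop up to a full unit in the last place, so the longitude may be off by as much as 1e-07°.
At 13.9°: 1e-07° × 111195 × cos 13.9° = 1e-07 × 111195 × 0.9707 ≈ 0.010794 m.
Error at 68.46° = 1e-07° × 111195 × cos 68.46° ≈ 0.011119 × 0.3672 = 0.0040825 m.
The ratio reduces to cos 13.9° / cos 68.46° = 0.9707/0.3672 ≈ 2.6439.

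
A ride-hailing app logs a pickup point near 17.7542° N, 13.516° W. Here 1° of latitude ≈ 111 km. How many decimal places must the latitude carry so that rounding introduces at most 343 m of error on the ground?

3

One degree of latitude covers 111000 m.
With N decimal places the half-ulp bound is 0.5·10⁻ᴺ°, or 0.5·10⁻ᴺ × 111000 m on the ground.
Setting 55500 × 10⁻ᴺ ≤ 343 gives 10ᴺ ≥ 161.8, i.e. N ≥ 2.21.
At 2 places the error can reach 555 m, but 3 places keeps it to 55.5 m.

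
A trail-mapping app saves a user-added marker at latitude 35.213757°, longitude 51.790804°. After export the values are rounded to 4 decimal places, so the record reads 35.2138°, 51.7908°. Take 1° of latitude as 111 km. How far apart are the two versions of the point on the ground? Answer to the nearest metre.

5 metres

The latitude changed by -0.000043° and the longitude by +0.000004°.
North–south shift: -0.000043 × 111000 = -4.773 m.
East–west at this latitude: 0.000004° × 111000 × cos 35.2138° ≈ 0.000004 × 90687.7 = 0.362751 m.
Distance: √(4.773² + 0.362751²) ≈ 4.78676 m.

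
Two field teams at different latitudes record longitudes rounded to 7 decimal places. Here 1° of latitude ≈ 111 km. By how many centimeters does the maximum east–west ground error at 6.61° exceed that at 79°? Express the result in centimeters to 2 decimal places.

0.45 centimeters

Rounding to 7 decimal places leaves the longitude within ±5e-08° of the true value.
Error at 6.61° = 5e-08° × 111000 × cos 6.61° ≈ 0.00555 × 0.9934 = 0.0055131 m.
At 79°: 5e-08° × 111000 × cos 79° = 5e-08 × 111000 × 0.1908 ≈ 0.001059 m.
Difference: 0.0055131 − 0.001059 = 0.0044541 m.
That is 0.00445412 m = 0.44541 cm.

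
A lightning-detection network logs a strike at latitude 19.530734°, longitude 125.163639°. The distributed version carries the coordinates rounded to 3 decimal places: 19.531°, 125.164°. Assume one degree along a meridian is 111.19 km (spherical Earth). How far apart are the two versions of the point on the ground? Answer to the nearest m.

48 m

The latitude changed by -0.000266° and the longitude by -0.000361°.
North–south shift: -0.000266 × 111190 = -29.5765 m.
East–west at this latitude: -0.000361° × 111190 × cos 19.531° ≈ -0.000361 × 104792 = -37.83 m.
Distance: √(29.5765² + 37.83²) ≈ 48.0196 m.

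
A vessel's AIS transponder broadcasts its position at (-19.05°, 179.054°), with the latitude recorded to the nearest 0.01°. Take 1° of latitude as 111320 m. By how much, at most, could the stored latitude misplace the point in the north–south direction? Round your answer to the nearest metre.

557 metres

Rounding to 2 decimal places leaves the latitude within ±0.005° of the true value.
Along the meridian that is 0.005° × 111320 m/° = 556.6 m.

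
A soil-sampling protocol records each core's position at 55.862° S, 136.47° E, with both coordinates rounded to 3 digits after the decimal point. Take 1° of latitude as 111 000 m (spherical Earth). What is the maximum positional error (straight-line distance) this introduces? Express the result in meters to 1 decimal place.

Rounding to 3 decimal places leaves each coordinate within ±0.0005° of the true value.
North–south component: 0.0005° × 111000 = 55.5 m.
E–W at 55.862°: 0.0005° × 111000 × cos 55.862° = 0.0005 × 111000 × 0.5612 ≈ 31.1459 m.
The two errors are perpendicular, so the maximum displacement is √(55.5² + 31.1459²) ≈ 63.6421 m.

63.6 meters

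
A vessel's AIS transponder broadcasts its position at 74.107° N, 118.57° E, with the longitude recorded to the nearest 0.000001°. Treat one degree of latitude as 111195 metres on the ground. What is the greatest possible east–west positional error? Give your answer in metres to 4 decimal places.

Rounding to 6 decimal places leaves the longitude within ±5e-07° of the true value.
One degree of longitude at 74.107° is 111195 × cos 74.107° ≈ 111195 × 0.2738 = 30449.8 m.
Maximum E–W displacement: 5e-07 × 30449.8 = 0.0152249 m.

0.0152 metres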